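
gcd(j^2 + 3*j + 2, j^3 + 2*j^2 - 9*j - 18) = j + 2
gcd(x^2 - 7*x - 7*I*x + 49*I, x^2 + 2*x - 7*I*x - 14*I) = x - 7*I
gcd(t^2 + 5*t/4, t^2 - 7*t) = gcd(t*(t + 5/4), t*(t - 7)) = t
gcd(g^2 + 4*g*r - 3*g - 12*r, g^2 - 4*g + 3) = g - 3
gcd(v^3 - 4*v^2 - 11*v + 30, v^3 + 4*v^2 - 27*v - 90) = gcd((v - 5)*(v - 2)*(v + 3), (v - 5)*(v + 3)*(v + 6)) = v^2 - 2*v - 15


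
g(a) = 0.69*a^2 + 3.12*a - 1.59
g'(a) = 1.38*a + 3.12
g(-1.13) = -4.23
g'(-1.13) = 1.56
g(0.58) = 0.45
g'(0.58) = 3.92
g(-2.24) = -5.12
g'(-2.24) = 0.03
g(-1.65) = -4.86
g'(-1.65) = 0.84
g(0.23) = -0.84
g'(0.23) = 3.44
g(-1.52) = -4.74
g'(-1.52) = 1.02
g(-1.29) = -4.47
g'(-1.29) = 1.34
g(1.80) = 6.26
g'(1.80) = 5.60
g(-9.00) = 26.22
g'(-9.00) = -9.30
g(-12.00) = 60.33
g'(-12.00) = -13.44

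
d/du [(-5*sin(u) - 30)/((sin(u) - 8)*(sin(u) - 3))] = 5*(sin(u)^2 + 12*sin(u) - 90)*cos(u)/((sin(u) - 8)^2*(sin(u) - 3)^2)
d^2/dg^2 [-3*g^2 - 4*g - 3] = -6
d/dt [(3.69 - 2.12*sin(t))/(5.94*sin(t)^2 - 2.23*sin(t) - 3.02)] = (12.5928*sin(t)^2 - 43.8372*sin(t) + 14.6311)*cos(t)/(35.2836*sin(t)^4 - 26.4924*sin(t)^3 - 30.9047*sin(t)^2 + 13.4692*sin(t) + 9.1204)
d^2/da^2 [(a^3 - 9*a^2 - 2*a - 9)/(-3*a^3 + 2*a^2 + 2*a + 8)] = 2*(75*a^6 + 36*a^5 + 468*a^4 + 1076*a^3 - 246*a^2 + 468*a + 436)/(27*a^9 - 54*a^8 - 18*a^7 - 152*a^6 + 300*a^5 + 168*a^4 + 376*a^3 - 480*a^2 - 384*a - 512)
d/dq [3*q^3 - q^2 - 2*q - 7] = 9*q^2 - 2*q - 2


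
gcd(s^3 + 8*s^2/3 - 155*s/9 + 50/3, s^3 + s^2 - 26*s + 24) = s + 6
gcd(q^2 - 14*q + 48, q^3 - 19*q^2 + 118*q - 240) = q^2 - 14*q + 48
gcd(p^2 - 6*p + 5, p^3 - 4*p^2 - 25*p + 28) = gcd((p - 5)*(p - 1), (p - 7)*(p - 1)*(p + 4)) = p - 1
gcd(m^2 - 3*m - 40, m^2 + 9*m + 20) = m + 5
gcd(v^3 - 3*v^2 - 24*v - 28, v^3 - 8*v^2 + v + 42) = v^2 - 5*v - 14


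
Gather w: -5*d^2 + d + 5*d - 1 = -5*d^2 + 6*d - 1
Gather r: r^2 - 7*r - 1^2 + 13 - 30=r^2 - 7*r - 18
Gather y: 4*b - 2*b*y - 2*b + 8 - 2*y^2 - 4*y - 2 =2*b - 2*y^2 + y*(-2*b - 4) + 6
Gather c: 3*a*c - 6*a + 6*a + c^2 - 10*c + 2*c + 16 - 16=c^2 + c*(3*a - 8)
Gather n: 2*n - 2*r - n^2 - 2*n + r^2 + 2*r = -n^2 + r^2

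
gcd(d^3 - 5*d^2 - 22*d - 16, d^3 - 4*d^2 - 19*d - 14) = d^2 + 3*d + 2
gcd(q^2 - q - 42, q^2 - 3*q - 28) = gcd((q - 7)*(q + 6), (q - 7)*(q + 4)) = q - 7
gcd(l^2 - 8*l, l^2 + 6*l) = l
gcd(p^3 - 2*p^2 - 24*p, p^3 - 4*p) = p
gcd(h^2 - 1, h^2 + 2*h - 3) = h - 1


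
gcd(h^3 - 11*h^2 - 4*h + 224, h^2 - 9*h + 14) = h - 7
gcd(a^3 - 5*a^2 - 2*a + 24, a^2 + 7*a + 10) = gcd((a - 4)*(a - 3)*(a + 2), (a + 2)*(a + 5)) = a + 2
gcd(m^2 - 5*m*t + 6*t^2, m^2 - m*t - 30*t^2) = 1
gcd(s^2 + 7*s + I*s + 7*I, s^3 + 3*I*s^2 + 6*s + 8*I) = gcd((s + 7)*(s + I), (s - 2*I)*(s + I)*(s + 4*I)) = s + I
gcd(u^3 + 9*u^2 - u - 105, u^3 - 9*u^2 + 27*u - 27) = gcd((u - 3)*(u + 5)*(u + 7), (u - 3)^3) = u - 3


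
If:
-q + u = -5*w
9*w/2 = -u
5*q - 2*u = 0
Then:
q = 0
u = 0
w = 0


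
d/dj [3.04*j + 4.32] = 3.04000000000000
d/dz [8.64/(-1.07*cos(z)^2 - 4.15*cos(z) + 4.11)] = -(18.4896*cos(z) + 35.856)*sin(z)/(1.07*cos(z)^2 + 4.15*cos(z) - 4.11)^2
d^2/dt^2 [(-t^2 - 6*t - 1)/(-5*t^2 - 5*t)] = 2*(5*t^3 + 3*t^2 + 3*t + 1)/(5*t^3*(t^3 + 3*t^2 + 3*t + 1))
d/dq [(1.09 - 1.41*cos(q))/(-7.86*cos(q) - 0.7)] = -9.5544*sin(q)/(7.86*cos(q) + 0.7)^2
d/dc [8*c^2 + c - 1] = 16*c + 1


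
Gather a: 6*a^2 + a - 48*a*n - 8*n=6*a^2 + a*(1 - 48*n) - 8*n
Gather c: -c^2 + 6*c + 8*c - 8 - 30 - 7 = -c^2 + 14*c - 45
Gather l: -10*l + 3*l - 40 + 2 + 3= -7*l - 35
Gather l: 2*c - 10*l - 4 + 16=2*c - 10*l + 12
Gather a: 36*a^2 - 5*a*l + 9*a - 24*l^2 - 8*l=36*a^2 + a*(9 - 5*l) - 24*l^2 - 8*l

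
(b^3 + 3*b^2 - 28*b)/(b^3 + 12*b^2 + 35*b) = (b - 4)/(b + 5)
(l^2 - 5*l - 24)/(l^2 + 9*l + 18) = (l - 8)/(l + 6)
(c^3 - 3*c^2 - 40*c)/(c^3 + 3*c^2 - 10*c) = (c - 8)/(c - 2)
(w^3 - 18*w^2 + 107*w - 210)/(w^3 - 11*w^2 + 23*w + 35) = (w - 6)/(w + 1)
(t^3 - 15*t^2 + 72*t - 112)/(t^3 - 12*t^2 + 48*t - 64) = (t - 7)/(t - 4)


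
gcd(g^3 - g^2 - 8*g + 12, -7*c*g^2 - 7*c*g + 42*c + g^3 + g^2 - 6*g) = g^2 + g - 6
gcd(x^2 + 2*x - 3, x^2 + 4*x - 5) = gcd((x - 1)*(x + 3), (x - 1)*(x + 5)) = x - 1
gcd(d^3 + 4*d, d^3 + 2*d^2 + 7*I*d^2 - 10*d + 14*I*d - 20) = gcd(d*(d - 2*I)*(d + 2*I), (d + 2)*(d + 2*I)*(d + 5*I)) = d + 2*I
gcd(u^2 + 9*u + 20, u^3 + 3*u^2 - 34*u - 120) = u^2 + 9*u + 20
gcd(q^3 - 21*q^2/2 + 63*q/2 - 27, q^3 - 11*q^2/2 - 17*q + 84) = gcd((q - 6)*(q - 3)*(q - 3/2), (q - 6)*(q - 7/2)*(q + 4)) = q - 6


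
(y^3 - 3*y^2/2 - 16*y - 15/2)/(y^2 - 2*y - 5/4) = 2*(y^2 - 2*y - 15)/(2*y - 5)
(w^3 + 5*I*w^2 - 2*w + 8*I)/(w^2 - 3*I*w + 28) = (w^2 + I*w + 2)/(w - 7*I)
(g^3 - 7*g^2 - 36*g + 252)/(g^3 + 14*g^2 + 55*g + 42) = (g^2 - 13*g + 42)/(g^2 + 8*g + 7)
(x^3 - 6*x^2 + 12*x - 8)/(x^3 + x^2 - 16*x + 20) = (x - 2)/(x + 5)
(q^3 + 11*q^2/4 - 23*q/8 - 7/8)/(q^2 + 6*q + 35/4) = (4*q^2 - 3*q - 1)/(2*(2*q + 5))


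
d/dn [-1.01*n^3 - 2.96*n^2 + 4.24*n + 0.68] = -3.03*n^2 - 5.92*n + 4.24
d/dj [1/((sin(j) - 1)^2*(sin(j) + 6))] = -(3*sin(j) + 11)*cos(j)/((sin(j) - 1)^3*(sin(j) + 6)^2)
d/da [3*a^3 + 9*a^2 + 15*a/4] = 9*a^2 + 18*a + 15/4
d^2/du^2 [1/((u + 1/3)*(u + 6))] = 6*(9*(u + 6)^2 + 3*(u + 6)*(3*u + 1) + (3*u + 1)^2)/((u + 6)^3*(3*u + 1)^3)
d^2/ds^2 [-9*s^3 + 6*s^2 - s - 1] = 12 - 54*s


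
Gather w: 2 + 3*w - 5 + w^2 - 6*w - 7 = w^2 - 3*w - 10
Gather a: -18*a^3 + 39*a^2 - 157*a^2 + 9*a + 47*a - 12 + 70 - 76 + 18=-18*a^3 - 118*a^2 + 56*a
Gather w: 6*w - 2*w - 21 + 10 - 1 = 4*w - 12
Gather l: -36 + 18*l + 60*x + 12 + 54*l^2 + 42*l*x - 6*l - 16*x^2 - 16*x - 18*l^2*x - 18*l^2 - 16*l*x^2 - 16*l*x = l^2*(36 - 18*x) + l*(-16*x^2 + 26*x + 12) - 16*x^2 + 44*x - 24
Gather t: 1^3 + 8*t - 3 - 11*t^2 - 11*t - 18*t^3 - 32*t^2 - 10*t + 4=-18*t^3 - 43*t^2 - 13*t + 2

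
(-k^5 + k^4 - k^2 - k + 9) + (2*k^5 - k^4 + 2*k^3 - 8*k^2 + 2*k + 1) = k^5 + 2*k^3 - 9*k^2 + k + 10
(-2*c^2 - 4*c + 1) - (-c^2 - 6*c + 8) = -c^2 + 2*c - 7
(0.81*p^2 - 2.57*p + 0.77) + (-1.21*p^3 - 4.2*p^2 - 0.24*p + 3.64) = -1.21*p^3 - 3.39*p^2 - 2.81*p + 4.41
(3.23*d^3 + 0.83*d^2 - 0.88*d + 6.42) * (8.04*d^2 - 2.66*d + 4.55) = 25.9692*d^5 - 1.9186*d^4 + 5.4135*d^3 + 57.7341*d^2 - 21.0812*d + 29.211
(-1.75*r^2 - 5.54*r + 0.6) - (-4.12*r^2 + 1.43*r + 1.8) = 2.37*r^2 - 6.97*r - 1.2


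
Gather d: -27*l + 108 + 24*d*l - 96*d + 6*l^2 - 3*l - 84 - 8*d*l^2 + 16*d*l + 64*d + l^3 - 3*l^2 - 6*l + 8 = d*(-8*l^2 + 40*l - 32) + l^3 + 3*l^2 - 36*l + 32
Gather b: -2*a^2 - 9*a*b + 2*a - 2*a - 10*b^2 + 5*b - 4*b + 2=-2*a^2 - 10*b^2 + b*(1 - 9*a) + 2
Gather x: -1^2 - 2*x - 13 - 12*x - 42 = -14*x - 56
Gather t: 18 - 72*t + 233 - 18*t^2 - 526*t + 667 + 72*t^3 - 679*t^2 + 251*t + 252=72*t^3 - 697*t^2 - 347*t + 1170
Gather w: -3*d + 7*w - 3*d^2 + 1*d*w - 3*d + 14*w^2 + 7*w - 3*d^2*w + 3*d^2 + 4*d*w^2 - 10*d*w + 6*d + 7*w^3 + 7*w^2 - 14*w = 7*w^3 + w^2*(4*d + 21) + w*(-3*d^2 - 9*d)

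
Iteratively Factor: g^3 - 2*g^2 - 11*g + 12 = (g + 3)*(g^2 - 5*g + 4) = (g - 4)*(g + 3)*(g - 1)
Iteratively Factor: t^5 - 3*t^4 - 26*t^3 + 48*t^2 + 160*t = (t + 2)*(t^4 - 5*t^3 - 16*t^2 + 80*t) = t*(t + 2)*(t^3 - 5*t^2 - 16*t + 80) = t*(t + 2)*(t + 4)*(t^2 - 9*t + 20) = t*(t - 4)*(t + 2)*(t + 4)*(t - 5)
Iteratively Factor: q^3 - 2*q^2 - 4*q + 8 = (q + 2)*(q^2 - 4*q + 4) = (q - 2)*(q + 2)*(q - 2)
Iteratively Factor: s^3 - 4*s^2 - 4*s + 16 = (s - 2)*(s^2 - 2*s - 8) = (s - 4)*(s - 2)*(s + 2)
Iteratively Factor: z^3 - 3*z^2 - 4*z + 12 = (z + 2)*(z^2 - 5*z + 6) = (z - 2)*(z + 2)*(z - 3)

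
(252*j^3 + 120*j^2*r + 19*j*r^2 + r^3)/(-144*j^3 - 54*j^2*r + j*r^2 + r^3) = (42*j^2 + 13*j*r + r^2)/(-24*j^2 - 5*j*r + r^2)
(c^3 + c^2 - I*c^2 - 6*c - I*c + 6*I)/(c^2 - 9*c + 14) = (c^2 + c*(3 - I) - 3*I)/(c - 7)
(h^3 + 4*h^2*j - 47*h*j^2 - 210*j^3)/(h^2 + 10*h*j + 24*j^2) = (h^2 - 2*h*j - 35*j^2)/(h + 4*j)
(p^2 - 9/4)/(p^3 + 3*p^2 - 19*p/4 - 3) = (2*p + 3)/(2*p^2 + 9*p + 4)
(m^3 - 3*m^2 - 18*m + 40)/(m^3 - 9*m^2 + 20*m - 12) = (m^2 - m - 20)/(m^2 - 7*m + 6)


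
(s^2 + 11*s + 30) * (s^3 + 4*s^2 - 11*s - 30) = s^5 + 15*s^4 + 63*s^3 - 31*s^2 - 660*s - 900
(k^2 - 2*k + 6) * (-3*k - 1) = -3*k^3 + 5*k^2 - 16*k - 6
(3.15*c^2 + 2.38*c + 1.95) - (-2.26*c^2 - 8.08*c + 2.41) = 5.41*c^2 + 10.46*c - 0.46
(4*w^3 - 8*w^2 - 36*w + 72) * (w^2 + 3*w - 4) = 4*w^5 + 4*w^4 - 76*w^3 - 4*w^2 + 360*w - 288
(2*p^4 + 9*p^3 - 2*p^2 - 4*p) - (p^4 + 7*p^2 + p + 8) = p^4 + 9*p^3 - 9*p^2 - 5*p - 8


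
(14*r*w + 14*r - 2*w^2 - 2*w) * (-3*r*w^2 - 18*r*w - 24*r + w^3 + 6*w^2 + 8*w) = -42*r^2*w^3 - 294*r^2*w^2 - 588*r^2*w - 336*r^2 + 20*r*w^4 + 140*r*w^3 + 280*r*w^2 + 160*r*w - 2*w^5 - 14*w^4 - 28*w^3 - 16*w^2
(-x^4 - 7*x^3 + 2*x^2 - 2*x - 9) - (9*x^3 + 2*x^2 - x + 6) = -x^4 - 16*x^3 - x - 15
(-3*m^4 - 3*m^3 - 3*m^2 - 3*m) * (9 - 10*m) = 30*m^5 + 3*m^4 + 3*m^3 + 3*m^2 - 27*m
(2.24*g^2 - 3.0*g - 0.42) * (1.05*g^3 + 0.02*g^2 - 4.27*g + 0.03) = 2.352*g^5 - 3.1052*g^4 - 10.0658*g^3 + 12.8688*g^2 + 1.7034*g - 0.0126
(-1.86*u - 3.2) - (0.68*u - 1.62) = -2.54*u - 1.58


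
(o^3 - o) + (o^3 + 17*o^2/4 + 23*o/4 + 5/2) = 2*o^3 + 17*o^2/4 + 19*o/4 + 5/2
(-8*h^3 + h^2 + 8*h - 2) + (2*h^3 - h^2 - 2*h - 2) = -6*h^3 + 6*h - 4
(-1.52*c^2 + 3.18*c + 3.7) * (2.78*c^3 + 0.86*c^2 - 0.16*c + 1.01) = -4.2256*c^5 + 7.5332*c^4 + 13.264*c^3 + 1.138*c^2 + 2.6198*c + 3.737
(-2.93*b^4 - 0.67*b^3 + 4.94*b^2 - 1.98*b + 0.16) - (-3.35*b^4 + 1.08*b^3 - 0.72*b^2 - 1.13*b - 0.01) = 0.42*b^4 - 1.75*b^3 + 5.66*b^2 - 0.85*b + 0.17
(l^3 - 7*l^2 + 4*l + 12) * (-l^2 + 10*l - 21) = -l^5 + 17*l^4 - 95*l^3 + 175*l^2 + 36*l - 252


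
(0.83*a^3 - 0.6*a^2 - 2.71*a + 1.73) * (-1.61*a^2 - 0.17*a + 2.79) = -1.3363*a^5 + 0.8249*a^4 + 6.7808*a^3 - 3.9986*a^2 - 7.855*a + 4.8267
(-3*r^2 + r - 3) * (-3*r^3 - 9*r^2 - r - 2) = 9*r^5 + 24*r^4 + 3*r^3 + 32*r^2 + r + 6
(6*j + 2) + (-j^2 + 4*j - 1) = -j^2 + 10*j + 1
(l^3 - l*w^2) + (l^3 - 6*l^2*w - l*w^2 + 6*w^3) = 2*l^3 - 6*l^2*w - 2*l*w^2 + 6*w^3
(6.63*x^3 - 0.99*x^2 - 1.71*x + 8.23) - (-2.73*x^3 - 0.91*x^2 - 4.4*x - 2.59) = 9.36*x^3 - 0.08*x^2 + 2.69*x + 10.82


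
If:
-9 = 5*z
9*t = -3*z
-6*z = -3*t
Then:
No Solution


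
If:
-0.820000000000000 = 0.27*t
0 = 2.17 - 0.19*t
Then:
No Solution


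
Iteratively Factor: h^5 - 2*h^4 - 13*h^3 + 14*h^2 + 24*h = (h - 2)*(h^4 - 13*h^2 - 12*h) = (h - 4)*(h - 2)*(h^3 + 4*h^2 + 3*h) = (h - 4)*(h - 2)*(h + 1)*(h^2 + 3*h) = (h - 4)*(h - 2)*(h + 1)*(h + 3)*(h)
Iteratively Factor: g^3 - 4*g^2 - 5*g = (g)*(g^2 - 4*g - 5) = g*(g + 1)*(g - 5)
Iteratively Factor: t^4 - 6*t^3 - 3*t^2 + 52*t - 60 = (t - 2)*(t^3 - 4*t^2 - 11*t + 30) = (t - 2)*(t + 3)*(t^2 - 7*t + 10) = (t - 5)*(t - 2)*(t + 3)*(t - 2)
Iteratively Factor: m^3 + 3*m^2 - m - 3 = (m - 1)*(m^2 + 4*m + 3) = (m - 1)*(m + 3)*(m + 1)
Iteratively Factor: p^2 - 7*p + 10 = (p - 2)*(p - 5)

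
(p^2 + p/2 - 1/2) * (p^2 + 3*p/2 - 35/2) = p^4 + 2*p^3 - 69*p^2/4 - 19*p/2 + 35/4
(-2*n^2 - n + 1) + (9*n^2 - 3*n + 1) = 7*n^2 - 4*n + 2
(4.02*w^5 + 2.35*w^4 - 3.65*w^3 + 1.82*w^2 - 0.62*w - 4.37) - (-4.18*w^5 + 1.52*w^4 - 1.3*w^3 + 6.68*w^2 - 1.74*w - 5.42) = 8.2*w^5 + 0.83*w^4 - 2.35*w^3 - 4.86*w^2 + 1.12*w + 1.05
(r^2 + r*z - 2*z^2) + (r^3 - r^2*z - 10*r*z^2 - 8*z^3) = r^3 - r^2*z + r^2 - 10*r*z^2 + r*z - 8*z^3 - 2*z^2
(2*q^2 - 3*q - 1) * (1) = 2*q^2 - 3*q - 1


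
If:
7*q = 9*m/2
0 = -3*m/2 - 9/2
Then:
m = -3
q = -27/14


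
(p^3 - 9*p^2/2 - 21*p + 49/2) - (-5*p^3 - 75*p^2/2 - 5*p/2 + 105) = 6*p^3 + 33*p^2 - 37*p/2 - 161/2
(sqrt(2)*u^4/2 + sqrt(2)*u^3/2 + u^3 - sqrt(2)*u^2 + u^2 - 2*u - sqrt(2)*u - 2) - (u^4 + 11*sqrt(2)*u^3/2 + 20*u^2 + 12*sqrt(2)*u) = -u^4 + sqrt(2)*u^4/2 - 5*sqrt(2)*u^3 + u^3 - 19*u^2 - sqrt(2)*u^2 - 13*sqrt(2)*u - 2*u - 2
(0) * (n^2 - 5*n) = 0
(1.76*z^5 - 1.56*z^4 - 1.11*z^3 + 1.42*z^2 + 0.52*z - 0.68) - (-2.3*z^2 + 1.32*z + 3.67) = 1.76*z^5 - 1.56*z^4 - 1.11*z^3 + 3.72*z^2 - 0.8*z - 4.35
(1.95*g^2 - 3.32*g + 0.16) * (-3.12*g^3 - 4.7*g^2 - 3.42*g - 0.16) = -6.084*g^5 + 1.1934*g^4 + 8.4358*g^3 + 10.2904*g^2 - 0.016*g - 0.0256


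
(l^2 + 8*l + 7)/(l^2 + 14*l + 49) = (l + 1)/(l + 7)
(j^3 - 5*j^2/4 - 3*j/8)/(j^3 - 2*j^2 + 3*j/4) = (4*j + 1)/(2*(2*j - 1))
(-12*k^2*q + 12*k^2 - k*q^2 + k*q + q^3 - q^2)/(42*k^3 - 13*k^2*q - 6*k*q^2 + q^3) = (-4*k*q + 4*k + q^2 - q)/(14*k^2 - 9*k*q + q^2)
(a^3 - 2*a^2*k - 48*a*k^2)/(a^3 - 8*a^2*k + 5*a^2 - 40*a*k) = (a + 6*k)/(a + 5)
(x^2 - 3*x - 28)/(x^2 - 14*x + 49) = (x + 4)/(x - 7)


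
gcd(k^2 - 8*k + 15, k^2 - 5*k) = k - 5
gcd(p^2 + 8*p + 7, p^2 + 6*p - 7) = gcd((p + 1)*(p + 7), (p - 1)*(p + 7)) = p + 7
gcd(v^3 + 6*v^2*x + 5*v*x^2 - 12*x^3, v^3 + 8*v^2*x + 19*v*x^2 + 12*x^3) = v^2 + 7*v*x + 12*x^2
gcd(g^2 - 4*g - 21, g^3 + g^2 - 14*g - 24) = g + 3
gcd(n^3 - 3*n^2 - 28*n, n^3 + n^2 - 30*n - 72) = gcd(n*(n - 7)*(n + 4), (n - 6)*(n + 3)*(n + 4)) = n + 4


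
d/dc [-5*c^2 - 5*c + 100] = -10*c - 5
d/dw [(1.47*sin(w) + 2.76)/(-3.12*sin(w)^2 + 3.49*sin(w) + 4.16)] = (4.5864*sin(w)^2 + 17.2224*sin(w) - 3.5172)*cos(w)/(9.7344*sin(w)^4 - 21.7776*sin(w)^3 - 13.7783*sin(w)^2 + 29.0368*sin(w) + 17.3056)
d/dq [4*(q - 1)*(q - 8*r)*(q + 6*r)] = 12*q^2 - 16*q*r - 8*q - 192*r^2 + 8*r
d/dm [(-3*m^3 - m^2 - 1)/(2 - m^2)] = 3*m*(m^3 - 6*m - 2)/(m^4 - 4*m^2 + 4)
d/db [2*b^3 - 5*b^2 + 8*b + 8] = 6*b^2 - 10*b + 8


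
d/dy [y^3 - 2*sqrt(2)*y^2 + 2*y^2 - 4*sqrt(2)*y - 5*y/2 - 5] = 3*y^2 - 4*sqrt(2)*y + 4*y - 4*sqrt(2) - 5/2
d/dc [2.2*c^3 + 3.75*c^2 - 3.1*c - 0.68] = 6.6*c^2 + 7.5*c - 3.1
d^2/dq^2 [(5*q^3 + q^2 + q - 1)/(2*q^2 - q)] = 2*(11*q^3 - 12*q^2 + 6*q - 1)/(q^3*(8*q^3 - 12*q^2 + 6*q - 1))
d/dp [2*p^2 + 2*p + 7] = 4*p + 2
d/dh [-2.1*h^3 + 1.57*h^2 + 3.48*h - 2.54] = -6.3*h^2 + 3.14*h + 3.48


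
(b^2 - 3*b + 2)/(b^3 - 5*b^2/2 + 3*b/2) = 2*(b - 2)/(b*(2*b - 3))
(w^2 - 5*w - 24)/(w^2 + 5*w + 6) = (w - 8)/(w + 2)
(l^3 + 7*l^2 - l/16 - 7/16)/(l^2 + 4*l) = (16*l^3 + 112*l^2 - l - 7)/(16*l*(l + 4))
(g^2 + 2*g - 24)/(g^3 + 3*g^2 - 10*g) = (g^2 + 2*g - 24)/(g*(g^2 + 3*g - 10))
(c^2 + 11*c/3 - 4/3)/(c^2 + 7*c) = (3*c^2 + 11*c - 4)/(3*c*(c + 7))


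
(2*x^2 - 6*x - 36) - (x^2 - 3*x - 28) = x^2 - 3*x - 8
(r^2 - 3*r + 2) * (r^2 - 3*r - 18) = r^4 - 6*r^3 - 7*r^2 + 48*r - 36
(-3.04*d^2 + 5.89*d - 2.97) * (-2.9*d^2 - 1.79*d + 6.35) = 8.816*d^4 - 11.6394*d^3 - 21.2341*d^2 + 42.7178*d - 18.8595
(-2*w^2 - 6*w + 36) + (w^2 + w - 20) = -w^2 - 5*w + 16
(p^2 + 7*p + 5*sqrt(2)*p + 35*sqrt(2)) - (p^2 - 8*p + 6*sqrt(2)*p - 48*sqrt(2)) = -sqrt(2)*p + 15*p + 83*sqrt(2)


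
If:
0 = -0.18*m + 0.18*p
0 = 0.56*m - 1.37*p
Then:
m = 0.00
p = 0.00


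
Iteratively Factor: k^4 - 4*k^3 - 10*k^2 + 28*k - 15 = (k - 5)*(k^3 + k^2 - 5*k + 3) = (k - 5)*(k - 1)*(k^2 + 2*k - 3) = (k - 5)*(k - 1)*(k + 3)*(k - 1)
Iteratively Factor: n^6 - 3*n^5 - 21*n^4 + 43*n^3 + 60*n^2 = (n + 4)*(n^5 - 7*n^4 + 7*n^3 + 15*n^2) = (n - 5)*(n + 4)*(n^4 - 2*n^3 - 3*n^2) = (n - 5)*(n - 3)*(n + 4)*(n^3 + n^2) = n*(n - 5)*(n - 3)*(n + 4)*(n^2 + n) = n^2*(n - 5)*(n - 3)*(n + 4)*(n + 1)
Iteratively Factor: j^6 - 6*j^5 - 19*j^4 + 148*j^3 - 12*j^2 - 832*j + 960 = (j + 3)*(j^5 - 9*j^4 + 8*j^3 + 124*j^2 - 384*j + 320) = (j - 4)*(j + 3)*(j^4 - 5*j^3 - 12*j^2 + 76*j - 80) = (j - 4)*(j - 2)*(j + 3)*(j^3 - 3*j^2 - 18*j + 40) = (j - 4)*(j - 2)^2*(j + 3)*(j^2 - j - 20) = (j - 4)*(j - 2)^2*(j + 3)*(j + 4)*(j - 5)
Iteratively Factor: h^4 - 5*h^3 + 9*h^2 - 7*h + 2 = (h - 1)*(h^3 - 4*h^2 + 5*h - 2) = (h - 2)*(h - 1)*(h^2 - 2*h + 1) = (h - 2)*(h - 1)^2*(h - 1)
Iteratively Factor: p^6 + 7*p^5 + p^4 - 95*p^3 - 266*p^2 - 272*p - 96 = (p - 4)*(p^5 + 11*p^4 + 45*p^3 + 85*p^2 + 74*p + 24) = (p - 4)*(p + 1)*(p^4 + 10*p^3 + 35*p^2 + 50*p + 24) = (p - 4)*(p + 1)^2*(p^3 + 9*p^2 + 26*p + 24) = (p - 4)*(p + 1)^2*(p + 4)*(p^2 + 5*p + 6) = (p - 4)*(p + 1)^2*(p + 2)*(p + 4)*(p + 3)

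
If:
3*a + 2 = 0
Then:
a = -2/3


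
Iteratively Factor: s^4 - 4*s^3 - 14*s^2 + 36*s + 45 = (s + 3)*(s^3 - 7*s^2 + 7*s + 15) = (s + 1)*(s + 3)*(s^2 - 8*s + 15) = (s - 3)*(s + 1)*(s + 3)*(s - 5)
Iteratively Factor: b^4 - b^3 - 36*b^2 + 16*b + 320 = (b - 4)*(b^3 + 3*b^2 - 24*b - 80) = (b - 4)*(b + 4)*(b^2 - b - 20) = (b - 5)*(b - 4)*(b + 4)*(b + 4)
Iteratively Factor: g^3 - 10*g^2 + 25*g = (g)*(g^2 - 10*g + 25) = g*(g - 5)*(g - 5)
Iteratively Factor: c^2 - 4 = (c + 2)*(c - 2)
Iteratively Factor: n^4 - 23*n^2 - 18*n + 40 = (n + 2)*(n^3 - 2*n^2 - 19*n + 20) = (n - 5)*(n + 2)*(n^2 + 3*n - 4) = (n - 5)*(n + 2)*(n + 4)*(n - 1)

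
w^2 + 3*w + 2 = (w + 1)*(w + 2)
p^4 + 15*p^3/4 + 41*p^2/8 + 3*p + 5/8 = (p + 1/2)*(p + 1)^2*(p + 5/4)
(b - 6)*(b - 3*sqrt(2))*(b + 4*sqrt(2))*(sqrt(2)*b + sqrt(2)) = sqrt(2)*b^4 - 5*sqrt(2)*b^3 + 2*b^3 - 30*sqrt(2)*b^2 - 10*b^2 - 12*b + 120*sqrt(2)*b + 144*sqrt(2)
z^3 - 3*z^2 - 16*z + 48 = (z - 4)*(z - 3)*(z + 4)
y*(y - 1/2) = y^2 - y/2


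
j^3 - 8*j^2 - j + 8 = (j - 8)*(j - 1)*(j + 1)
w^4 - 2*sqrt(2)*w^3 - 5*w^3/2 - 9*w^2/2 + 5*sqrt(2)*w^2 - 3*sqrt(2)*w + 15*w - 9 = (w - 3/2)*(w - 1)*(w - 3*sqrt(2))*(w + sqrt(2))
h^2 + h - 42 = (h - 6)*(h + 7)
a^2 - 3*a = a*(a - 3)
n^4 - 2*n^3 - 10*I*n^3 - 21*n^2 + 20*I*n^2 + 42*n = n*(n - 2)*(n - 7*I)*(n - 3*I)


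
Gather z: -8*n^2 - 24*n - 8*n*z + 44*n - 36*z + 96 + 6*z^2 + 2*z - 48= -8*n^2 + 20*n + 6*z^2 + z*(-8*n - 34) + 48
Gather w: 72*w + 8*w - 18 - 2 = 80*w - 20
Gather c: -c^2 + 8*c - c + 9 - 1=-c^2 + 7*c + 8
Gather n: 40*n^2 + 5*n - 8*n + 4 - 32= 40*n^2 - 3*n - 28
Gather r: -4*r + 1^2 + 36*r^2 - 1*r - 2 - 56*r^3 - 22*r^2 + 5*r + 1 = -56*r^3 + 14*r^2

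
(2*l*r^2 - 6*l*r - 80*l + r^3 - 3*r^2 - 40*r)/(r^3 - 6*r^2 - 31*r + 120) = (2*l + r)/(r - 3)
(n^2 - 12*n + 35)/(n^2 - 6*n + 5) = (n - 7)/(n - 1)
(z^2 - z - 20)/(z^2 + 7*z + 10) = (z^2 - z - 20)/(z^2 + 7*z + 10)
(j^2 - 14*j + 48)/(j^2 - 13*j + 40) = (j - 6)/(j - 5)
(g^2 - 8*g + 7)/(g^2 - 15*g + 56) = (g - 1)/(g - 8)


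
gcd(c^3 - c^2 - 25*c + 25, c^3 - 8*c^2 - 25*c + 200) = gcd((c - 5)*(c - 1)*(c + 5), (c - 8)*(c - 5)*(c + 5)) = c^2 - 25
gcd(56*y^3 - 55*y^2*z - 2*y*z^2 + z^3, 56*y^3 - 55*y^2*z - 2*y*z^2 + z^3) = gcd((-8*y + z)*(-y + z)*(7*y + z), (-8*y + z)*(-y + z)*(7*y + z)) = 56*y^3 - 55*y^2*z - 2*y*z^2 + z^3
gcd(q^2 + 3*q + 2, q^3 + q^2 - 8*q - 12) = q + 2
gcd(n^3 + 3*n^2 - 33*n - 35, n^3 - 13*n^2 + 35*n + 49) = n + 1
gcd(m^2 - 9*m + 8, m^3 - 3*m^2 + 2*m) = m - 1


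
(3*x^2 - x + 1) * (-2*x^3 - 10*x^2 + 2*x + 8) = -6*x^5 - 28*x^4 + 14*x^3 + 12*x^2 - 6*x + 8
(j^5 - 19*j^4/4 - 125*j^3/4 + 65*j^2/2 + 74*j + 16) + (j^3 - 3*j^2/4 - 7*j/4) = j^5 - 19*j^4/4 - 121*j^3/4 + 127*j^2/4 + 289*j/4 + 16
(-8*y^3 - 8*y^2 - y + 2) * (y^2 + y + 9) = -8*y^5 - 16*y^4 - 81*y^3 - 71*y^2 - 7*y + 18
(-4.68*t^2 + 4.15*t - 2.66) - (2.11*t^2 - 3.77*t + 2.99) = -6.79*t^2 + 7.92*t - 5.65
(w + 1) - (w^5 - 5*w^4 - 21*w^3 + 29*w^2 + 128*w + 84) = -w^5 + 5*w^4 + 21*w^3 - 29*w^2 - 127*w - 83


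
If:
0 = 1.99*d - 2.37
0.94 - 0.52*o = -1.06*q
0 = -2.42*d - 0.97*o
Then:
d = 1.19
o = -2.97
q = -2.34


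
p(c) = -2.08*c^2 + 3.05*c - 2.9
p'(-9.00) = 40.49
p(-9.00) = -198.83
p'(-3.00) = 15.53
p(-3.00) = -30.77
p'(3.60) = -11.93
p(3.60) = -18.88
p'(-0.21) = 3.92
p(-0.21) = -3.63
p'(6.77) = -25.11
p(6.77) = -77.58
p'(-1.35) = 8.67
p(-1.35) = -10.81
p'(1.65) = -3.81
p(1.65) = -3.53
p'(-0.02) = 3.13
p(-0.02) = -2.96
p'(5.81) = -21.12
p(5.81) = -55.39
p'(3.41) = -11.14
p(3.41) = -16.69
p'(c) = 3.05 - 4.16*c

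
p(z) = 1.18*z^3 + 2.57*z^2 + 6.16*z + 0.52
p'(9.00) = 339.16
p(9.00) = 1124.35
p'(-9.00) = 246.64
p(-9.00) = -706.97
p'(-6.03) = 103.88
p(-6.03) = -201.90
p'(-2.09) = 10.88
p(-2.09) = -11.90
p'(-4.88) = 65.38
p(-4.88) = -105.47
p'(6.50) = 189.14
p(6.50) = 473.20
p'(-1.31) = 5.50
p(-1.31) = -5.79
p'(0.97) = 14.48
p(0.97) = 9.99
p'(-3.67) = 34.98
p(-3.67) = -45.80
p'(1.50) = 21.84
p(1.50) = 19.52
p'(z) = 3.54*z^2 + 5.14*z + 6.16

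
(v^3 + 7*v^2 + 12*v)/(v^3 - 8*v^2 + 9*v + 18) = v*(v^2 + 7*v + 12)/(v^3 - 8*v^2 + 9*v + 18)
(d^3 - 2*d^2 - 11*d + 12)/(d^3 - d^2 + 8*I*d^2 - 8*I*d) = (d^2 - d - 12)/(d*(d + 8*I))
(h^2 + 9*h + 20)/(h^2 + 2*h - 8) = (h + 5)/(h - 2)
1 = 1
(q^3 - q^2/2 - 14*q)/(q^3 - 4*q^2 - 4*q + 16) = q*(2*q + 7)/(2*(q^2 - 4))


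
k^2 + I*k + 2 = (k - I)*(k + 2*I)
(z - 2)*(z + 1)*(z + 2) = z^3 + z^2 - 4*z - 4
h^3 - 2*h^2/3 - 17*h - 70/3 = (h - 5)*(h + 2)*(h + 7/3)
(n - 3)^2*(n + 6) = n^3 - 27*n + 54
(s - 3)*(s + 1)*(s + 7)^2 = s^4 + 12*s^3 + 18*s^2 - 140*s - 147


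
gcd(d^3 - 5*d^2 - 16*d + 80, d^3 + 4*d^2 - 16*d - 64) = d^2 - 16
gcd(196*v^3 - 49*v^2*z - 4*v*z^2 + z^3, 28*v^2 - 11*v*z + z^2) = 28*v^2 - 11*v*z + z^2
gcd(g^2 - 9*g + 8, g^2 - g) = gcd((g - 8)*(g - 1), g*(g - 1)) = g - 1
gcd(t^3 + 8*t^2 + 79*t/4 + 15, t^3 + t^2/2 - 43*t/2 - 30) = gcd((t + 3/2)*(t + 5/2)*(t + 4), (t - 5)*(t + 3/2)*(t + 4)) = t^2 + 11*t/2 + 6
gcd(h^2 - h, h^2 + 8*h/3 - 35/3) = 1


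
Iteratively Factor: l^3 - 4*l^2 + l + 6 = (l - 2)*(l^2 - 2*l - 3) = (l - 2)*(l + 1)*(l - 3)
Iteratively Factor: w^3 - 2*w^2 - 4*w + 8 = (w - 2)*(w^2 - 4) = (w - 2)*(w + 2)*(w - 2)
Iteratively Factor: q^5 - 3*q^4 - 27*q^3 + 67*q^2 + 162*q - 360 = (q - 5)*(q^4 + 2*q^3 - 17*q^2 - 18*q + 72) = (q - 5)*(q + 3)*(q^3 - q^2 - 14*q + 24) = (q - 5)*(q + 3)*(q + 4)*(q^2 - 5*q + 6) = (q - 5)*(q - 3)*(q + 3)*(q + 4)*(q - 2)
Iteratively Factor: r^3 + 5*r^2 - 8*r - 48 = (r + 4)*(r^2 + r - 12) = (r - 3)*(r + 4)*(r + 4)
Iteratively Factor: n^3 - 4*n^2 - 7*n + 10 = (n - 5)*(n^2 + n - 2) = (n - 5)*(n + 2)*(n - 1)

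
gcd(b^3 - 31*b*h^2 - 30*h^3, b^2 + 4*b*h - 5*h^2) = b + 5*h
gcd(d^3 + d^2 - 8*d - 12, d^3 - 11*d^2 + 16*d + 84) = d + 2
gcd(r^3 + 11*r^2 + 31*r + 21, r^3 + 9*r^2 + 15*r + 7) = r^2 + 8*r + 7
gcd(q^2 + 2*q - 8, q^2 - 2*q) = q - 2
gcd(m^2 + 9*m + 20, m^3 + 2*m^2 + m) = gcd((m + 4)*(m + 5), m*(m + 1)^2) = 1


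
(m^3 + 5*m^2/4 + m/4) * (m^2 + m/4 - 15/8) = m^5 + 3*m^4/2 - 21*m^3/16 - 73*m^2/32 - 15*m/32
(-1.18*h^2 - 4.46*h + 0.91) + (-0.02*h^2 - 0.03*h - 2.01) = -1.2*h^2 - 4.49*h - 1.1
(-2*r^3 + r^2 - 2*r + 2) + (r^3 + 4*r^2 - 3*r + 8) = -r^3 + 5*r^2 - 5*r + 10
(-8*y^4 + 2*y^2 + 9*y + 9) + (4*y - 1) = -8*y^4 + 2*y^2 + 13*y + 8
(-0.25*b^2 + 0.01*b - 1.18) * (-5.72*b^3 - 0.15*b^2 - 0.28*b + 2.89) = 1.43*b^5 - 0.0197*b^4 + 6.8181*b^3 - 0.5483*b^2 + 0.3593*b - 3.4102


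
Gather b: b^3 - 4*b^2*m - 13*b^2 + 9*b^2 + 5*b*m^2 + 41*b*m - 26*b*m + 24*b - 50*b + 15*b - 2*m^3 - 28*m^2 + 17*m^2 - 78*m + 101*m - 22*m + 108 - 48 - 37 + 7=b^3 + b^2*(-4*m - 4) + b*(5*m^2 + 15*m - 11) - 2*m^3 - 11*m^2 + m + 30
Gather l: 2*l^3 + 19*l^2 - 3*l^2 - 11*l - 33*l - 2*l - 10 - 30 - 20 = 2*l^3 + 16*l^2 - 46*l - 60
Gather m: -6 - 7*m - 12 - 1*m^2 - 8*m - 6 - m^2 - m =-2*m^2 - 16*m - 24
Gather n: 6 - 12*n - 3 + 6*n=3 - 6*n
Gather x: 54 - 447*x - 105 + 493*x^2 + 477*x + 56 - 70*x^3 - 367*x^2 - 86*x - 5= -70*x^3 + 126*x^2 - 56*x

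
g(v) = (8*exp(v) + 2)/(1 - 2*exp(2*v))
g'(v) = 8*exp(v)/(1 - 2*exp(2*v)) + 4*(8*exp(v) + 2)*exp(2*v)/(1 - 2*exp(2*v))^2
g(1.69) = -0.79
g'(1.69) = 0.85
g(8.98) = -0.00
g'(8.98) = 0.00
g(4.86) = -0.03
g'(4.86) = 0.03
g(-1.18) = 5.50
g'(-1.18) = 5.59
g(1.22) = -1.33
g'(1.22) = 1.54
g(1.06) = -1.60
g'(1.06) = 1.93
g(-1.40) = 4.52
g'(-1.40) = 3.50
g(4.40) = -0.05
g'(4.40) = 0.05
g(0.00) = -10.00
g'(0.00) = 32.00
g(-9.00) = 2.00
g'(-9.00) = 0.00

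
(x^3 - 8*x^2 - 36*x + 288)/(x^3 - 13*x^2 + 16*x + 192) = (x^2 - 36)/(x^2 - 5*x - 24)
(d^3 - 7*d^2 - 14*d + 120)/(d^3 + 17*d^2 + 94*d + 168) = (d^2 - 11*d + 30)/(d^2 + 13*d + 42)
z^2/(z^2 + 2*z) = z/(z + 2)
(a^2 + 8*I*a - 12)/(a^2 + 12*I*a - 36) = (a + 2*I)/(a + 6*I)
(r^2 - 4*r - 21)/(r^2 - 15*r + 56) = (r + 3)/(r - 8)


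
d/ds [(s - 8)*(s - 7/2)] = 2*s - 23/2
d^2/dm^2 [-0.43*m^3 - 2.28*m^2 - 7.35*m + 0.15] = -2.58*m - 4.56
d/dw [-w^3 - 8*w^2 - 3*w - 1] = -3*w^2 - 16*w - 3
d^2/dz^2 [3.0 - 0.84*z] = 0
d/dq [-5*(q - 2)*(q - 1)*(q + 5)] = -15*q^2 - 20*q + 65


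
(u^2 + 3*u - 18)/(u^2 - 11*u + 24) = (u + 6)/(u - 8)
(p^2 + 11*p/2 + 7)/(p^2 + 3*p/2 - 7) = (p + 2)/(p - 2)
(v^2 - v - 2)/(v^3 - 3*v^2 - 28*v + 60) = (v + 1)/(v^2 - v - 30)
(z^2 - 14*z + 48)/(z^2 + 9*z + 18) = (z^2 - 14*z + 48)/(z^2 + 9*z + 18)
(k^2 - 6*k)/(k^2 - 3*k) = (k - 6)/(k - 3)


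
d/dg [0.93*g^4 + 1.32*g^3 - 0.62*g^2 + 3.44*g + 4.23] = 3.72*g^3 + 3.96*g^2 - 1.24*g + 3.44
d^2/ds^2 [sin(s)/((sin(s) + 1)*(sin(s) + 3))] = (-sin(s)^4 + 5*sin(s)^3 + 15*sin(s)^2 - 3*sin(s) - 24)/((sin(s) + 1)^2*(sin(s) + 3)^3)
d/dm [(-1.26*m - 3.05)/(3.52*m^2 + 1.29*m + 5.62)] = (4.4352*m^2 + 21.472*m - 3.1467)/(12.3904*m^4 + 9.0816*m^3 + 41.2289*m^2 + 14.4996*m + 31.5844)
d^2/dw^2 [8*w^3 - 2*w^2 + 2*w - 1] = 48*w - 4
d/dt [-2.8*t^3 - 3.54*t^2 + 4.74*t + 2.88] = -8.4*t^2 - 7.08*t + 4.74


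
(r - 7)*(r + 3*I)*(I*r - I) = I*r^3 - 3*r^2 - 8*I*r^2 + 24*r + 7*I*r - 21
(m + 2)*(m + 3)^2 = m^3 + 8*m^2 + 21*m + 18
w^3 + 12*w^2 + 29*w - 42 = (w - 1)*(w + 6)*(w + 7)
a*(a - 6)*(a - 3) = a^3 - 9*a^2 + 18*a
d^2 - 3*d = d*(d - 3)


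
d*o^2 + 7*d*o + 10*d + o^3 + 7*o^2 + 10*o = (d + o)*(o + 2)*(o + 5)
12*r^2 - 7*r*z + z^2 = (-4*r + z)*(-3*r + z)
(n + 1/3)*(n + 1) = n^2 + 4*n/3 + 1/3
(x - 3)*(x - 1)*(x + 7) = x^3 + 3*x^2 - 25*x + 21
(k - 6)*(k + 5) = k^2 - k - 30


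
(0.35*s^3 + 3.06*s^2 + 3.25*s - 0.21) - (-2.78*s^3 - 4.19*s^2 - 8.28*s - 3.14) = 3.13*s^3 + 7.25*s^2 + 11.53*s + 2.93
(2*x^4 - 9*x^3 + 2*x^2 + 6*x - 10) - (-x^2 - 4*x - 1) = 2*x^4 - 9*x^3 + 3*x^2 + 10*x - 9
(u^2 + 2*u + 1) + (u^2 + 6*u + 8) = 2*u^2 + 8*u + 9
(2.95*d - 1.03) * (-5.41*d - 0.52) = -15.9595*d^2 + 4.0383*d + 0.5356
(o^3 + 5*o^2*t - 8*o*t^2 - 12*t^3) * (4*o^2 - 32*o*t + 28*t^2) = 4*o^5 - 12*o^4*t - 164*o^3*t^2 + 348*o^2*t^3 + 160*o*t^4 - 336*t^5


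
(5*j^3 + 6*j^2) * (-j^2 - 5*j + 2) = -5*j^5 - 31*j^4 - 20*j^3 + 12*j^2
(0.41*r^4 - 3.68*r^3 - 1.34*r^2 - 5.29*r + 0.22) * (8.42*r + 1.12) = 3.4522*r^5 - 30.5264*r^4 - 15.4044*r^3 - 46.0426*r^2 - 4.0724*r + 0.2464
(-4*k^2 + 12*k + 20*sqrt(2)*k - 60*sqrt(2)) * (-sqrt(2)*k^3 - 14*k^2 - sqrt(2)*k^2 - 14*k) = 4*sqrt(2)*k^5 - 8*sqrt(2)*k^4 + 16*k^4 - 292*sqrt(2)*k^3 - 32*k^3 - 48*k^2 + 560*sqrt(2)*k^2 + 840*sqrt(2)*k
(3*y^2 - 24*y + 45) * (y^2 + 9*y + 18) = 3*y^4 + 3*y^3 - 117*y^2 - 27*y + 810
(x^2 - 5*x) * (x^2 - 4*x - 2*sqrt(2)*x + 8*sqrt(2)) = x^4 - 9*x^3 - 2*sqrt(2)*x^3 + 20*x^2 + 18*sqrt(2)*x^2 - 40*sqrt(2)*x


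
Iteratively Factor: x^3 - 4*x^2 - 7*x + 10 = (x - 5)*(x^2 + x - 2) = (x - 5)*(x - 1)*(x + 2)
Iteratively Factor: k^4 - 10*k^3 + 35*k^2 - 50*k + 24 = (k - 1)*(k^3 - 9*k^2 + 26*k - 24) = (k - 2)*(k - 1)*(k^2 - 7*k + 12) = (k - 3)*(k - 2)*(k - 1)*(k - 4)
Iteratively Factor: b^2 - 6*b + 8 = (b - 4)*(b - 2)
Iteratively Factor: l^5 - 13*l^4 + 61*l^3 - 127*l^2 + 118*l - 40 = (l - 1)*(l^4 - 12*l^3 + 49*l^2 - 78*l + 40) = (l - 5)*(l - 1)*(l^3 - 7*l^2 + 14*l - 8) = (l - 5)*(l - 1)^2*(l^2 - 6*l + 8) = (l - 5)*(l - 4)*(l - 1)^2*(l - 2)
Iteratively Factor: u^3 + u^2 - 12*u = (u - 3)*(u^2 + 4*u) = (u - 3)*(u + 4)*(u)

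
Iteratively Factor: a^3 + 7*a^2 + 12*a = (a + 3)*(a^2 + 4*a) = (a + 3)*(a + 4)*(a)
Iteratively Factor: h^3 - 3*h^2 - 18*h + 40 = (h + 4)*(h^2 - 7*h + 10) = (h - 2)*(h + 4)*(h - 5)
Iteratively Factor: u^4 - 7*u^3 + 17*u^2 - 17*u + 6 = (u - 3)*(u^3 - 4*u^2 + 5*u - 2) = (u - 3)*(u - 1)*(u^2 - 3*u + 2) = (u - 3)*(u - 1)^2*(u - 2)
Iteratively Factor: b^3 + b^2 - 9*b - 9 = (b + 3)*(b^2 - 2*b - 3) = (b - 3)*(b + 3)*(b + 1)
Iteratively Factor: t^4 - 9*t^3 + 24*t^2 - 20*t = (t)*(t^3 - 9*t^2 + 24*t - 20) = t*(t - 2)*(t^2 - 7*t + 10) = t*(t - 5)*(t - 2)*(t - 2)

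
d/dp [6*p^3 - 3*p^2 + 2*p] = 18*p^2 - 6*p + 2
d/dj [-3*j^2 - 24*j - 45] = -6*j - 24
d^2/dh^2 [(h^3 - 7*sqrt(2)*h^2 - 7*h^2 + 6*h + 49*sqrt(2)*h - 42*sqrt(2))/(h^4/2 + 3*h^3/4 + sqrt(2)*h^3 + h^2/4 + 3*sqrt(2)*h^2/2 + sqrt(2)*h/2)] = 8*(4*h^9 - 84*sqrt(2)*h^8 - 84*h^8 - 324*h^7 + 846*sqrt(2)*h^7 + 649*sqrt(2)*h^6 + 6068*h^6 + 1566*h^5 + 3339*sqrt(2)*h^5 - 14370*h^4 - 2805*sqrt(2)*h^4 - 14125*sqrt(2)*h^3 - 14322*h^3 - 11214*sqrt(2)*h^2 - 4536*h^2 - 3024*sqrt(2)*h - 504*h - 336*sqrt(2))/(h^3*(8*h^9 + 36*h^8 + 48*sqrt(2)*h^8 + 258*h^7 + 216*sqrt(2)*h^7 + 524*sqrt(2)*h^6 + 927*h^6 + 954*sqrt(2)*h^5 + 1617*h^5 + 1521*h^4 + 1254*sqrt(2)*h^4 + 793*h^3 + 1062*sqrt(2)*h^3 + 216*h^2 + 534*sqrt(2)*h^2 + 24*h + 144*sqrt(2)*h + 16*sqrt(2)))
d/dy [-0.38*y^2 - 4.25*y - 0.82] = -0.76*y - 4.25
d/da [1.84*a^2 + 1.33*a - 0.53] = 3.68*a + 1.33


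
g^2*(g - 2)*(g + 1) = g^4 - g^3 - 2*g^2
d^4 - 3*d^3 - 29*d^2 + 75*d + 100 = (d - 5)*(d - 4)*(d + 1)*(d + 5)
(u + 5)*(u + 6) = u^2 + 11*u + 30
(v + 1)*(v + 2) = v^2 + 3*v + 2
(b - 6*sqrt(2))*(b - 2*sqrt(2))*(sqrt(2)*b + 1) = sqrt(2)*b^3 - 15*b^2 + 16*sqrt(2)*b + 24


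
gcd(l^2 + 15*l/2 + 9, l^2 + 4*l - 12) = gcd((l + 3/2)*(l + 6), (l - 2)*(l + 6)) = l + 6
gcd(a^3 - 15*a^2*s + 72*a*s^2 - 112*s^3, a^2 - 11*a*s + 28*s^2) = a^2 - 11*a*s + 28*s^2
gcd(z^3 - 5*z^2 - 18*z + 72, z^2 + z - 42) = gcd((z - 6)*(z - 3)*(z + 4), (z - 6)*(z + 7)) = z - 6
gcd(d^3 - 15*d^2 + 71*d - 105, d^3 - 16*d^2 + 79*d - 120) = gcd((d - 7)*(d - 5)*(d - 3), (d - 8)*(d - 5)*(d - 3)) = d^2 - 8*d + 15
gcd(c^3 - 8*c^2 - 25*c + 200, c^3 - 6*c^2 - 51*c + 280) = c^2 - 13*c + 40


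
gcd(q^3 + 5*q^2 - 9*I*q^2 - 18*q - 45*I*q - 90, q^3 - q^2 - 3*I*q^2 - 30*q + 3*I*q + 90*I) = q^2 + q*(5 - 3*I) - 15*I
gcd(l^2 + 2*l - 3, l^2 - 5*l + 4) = l - 1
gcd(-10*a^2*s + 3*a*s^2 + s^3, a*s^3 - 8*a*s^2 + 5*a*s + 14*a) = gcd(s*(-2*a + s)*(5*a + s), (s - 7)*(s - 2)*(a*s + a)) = 1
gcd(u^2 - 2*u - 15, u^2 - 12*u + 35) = u - 5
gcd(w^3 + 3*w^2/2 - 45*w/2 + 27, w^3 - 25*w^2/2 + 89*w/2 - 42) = w - 3/2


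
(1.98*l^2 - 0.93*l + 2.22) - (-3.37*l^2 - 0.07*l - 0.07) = 5.35*l^2 - 0.86*l + 2.29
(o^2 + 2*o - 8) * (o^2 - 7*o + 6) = o^4 - 5*o^3 - 16*o^2 + 68*o - 48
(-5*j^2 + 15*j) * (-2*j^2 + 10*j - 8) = 10*j^4 - 80*j^3 + 190*j^2 - 120*j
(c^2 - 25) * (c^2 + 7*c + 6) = c^4 + 7*c^3 - 19*c^2 - 175*c - 150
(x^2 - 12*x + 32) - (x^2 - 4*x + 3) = 29 - 8*x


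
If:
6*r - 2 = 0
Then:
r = 1/3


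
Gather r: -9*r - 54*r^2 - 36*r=-54*r^2 - 45*r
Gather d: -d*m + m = -d*m + m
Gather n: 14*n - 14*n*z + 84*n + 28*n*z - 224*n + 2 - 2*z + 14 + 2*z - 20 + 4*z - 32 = n*(14*z - 126) + 4*z - 36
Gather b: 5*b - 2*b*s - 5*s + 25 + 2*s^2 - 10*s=b*(5 - 2*s) + 2*s^2 - 15*s + 25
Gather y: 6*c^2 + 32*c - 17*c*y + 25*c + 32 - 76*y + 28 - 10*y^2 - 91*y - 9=6*c^2 + 57*c - 10*y^2 + y*(-17*c - 167) + 51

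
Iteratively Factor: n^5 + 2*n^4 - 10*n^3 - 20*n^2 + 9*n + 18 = (n - 3)*(n^4 + 5*n^3 + 5*n^2 - 5*n - 6) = (n - 3)*(n - 1)*(n^3 + 6*n^2 + 11*n + 6) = (n - 3)*(n - 1)*(n + 2)*(n^2 + 4*n + 3) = (n - 3)*(n - 1)*(n + 1)*(n + 2)*(n + 3)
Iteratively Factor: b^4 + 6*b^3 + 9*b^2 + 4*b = (b)*(b^3 + 6*b^2 + 9*b + 4) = b*(b + 4)*(b^2 + 2*b + 1) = b*(b + 1)*(b + 4)*(b + 1)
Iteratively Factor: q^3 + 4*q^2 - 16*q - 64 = (q + 4)*(q^2 - 16) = (q + 4)^2*(q - 4)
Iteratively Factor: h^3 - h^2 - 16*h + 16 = (h - 1)*(h^2 - 16) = (h - 4)*(h - 1)*(h + 4)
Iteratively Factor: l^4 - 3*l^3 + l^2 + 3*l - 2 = (l - 2)*(l^3 - l^2 - l + 1) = (l - 2)*(l - 1)*(l^2 - 1) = (l - 2)*(l - 1)*(l + 1)*(l - 1)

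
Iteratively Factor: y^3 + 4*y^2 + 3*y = (y + 3)*(y^2 + y) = y*(y + 3)*(y + 1)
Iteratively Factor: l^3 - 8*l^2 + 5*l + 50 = (l + 2)*(l^2 - 10*l + 25) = (l - 5)*(l + 2)*(l - 5)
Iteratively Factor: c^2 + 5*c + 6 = (c + 3)*(c + 2)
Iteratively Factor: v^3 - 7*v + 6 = (v - 1)*(v^2 + v - 6) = (v - 1)*(v + 3)*(v - 2)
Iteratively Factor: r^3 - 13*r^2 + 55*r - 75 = (r - 3)*(r^2 - 10*r + 25) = (r - 5)*(r - 3)*(r - 5)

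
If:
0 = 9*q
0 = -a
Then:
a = 0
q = 0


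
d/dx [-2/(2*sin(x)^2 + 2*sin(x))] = (2/tan(x) + cos(x)/sin(x)^2)/(sin(x) + 1)^2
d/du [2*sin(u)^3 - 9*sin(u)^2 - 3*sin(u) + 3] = -3*(6*sin(u) + cos(2*u))*cos(u)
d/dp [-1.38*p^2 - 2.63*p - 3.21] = -2.76*p - 2.63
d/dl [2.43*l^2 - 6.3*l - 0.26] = 4.86*l - 6.3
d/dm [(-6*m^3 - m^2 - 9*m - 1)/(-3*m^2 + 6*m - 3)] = (6*m^3 - 18*m^2 - 11*m - 11)/(3*(m^3 - 3*m^2 + 3*m - 1))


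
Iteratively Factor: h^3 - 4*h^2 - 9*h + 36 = (h + 3)*(h^2 - 7*h + 12) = (h - 3)*(h + 3)*(h - 4)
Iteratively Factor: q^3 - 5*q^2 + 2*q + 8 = (q - 4)*(q^2 - q - 2) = (q - 4)*(q + 1)*(q - 2)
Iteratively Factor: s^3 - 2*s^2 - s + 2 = (s - 1)*(s^2 - s - 2) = (s - 1)*(s + 1)*(s - 2)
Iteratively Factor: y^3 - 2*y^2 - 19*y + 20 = (y + 4)*(y^2 - 6*y + 5) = (y - 5)*(y + 4)*(y - 1)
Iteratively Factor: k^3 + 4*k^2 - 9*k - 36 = (k + 3)*(k^2 + k - 12) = (k + 3)*(k + 4)*(k - 3)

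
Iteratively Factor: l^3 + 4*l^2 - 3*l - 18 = (l + 3)*(l^2 + l - 6) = (l - 2)*(l + 3)*(l + 3)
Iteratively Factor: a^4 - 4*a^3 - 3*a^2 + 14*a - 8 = (a - 1)*(a^3 - 3*a^2 - 6*a + 8) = (a - 4)*(a - 1)*(a^2 + a - 2) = (a - 4)*(a - 1)^2*(a + 2)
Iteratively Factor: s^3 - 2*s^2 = (s)*(s^2 - 2*s) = s^2*(s - 2)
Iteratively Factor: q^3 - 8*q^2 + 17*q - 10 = (q - 1)*(q^2 - 7*q + 10) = (q - 2)*(q - 1)*(q - 5)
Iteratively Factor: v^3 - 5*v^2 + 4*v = (v - 1)*(v^2 - 4*v) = v*(v - 1)*(v - 4)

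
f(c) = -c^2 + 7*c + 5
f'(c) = 7 - 2*c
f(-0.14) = 4.00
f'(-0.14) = 7.28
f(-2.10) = -14.11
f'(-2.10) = 11.20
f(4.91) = 15.26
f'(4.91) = -2.82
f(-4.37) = -44.69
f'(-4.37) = 15.74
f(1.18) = 11.87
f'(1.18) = 4.64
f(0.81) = 10.01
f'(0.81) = 5.38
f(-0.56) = 0.77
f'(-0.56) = 8.12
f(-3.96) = -38.40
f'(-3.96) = 14.92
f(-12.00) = -223.00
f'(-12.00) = 31.00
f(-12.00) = -223.00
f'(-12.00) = 31.00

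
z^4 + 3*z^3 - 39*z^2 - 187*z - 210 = (z - 7)*(z + 2)*(z + 3)*(z + 5)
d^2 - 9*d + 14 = (d - 7)*(d - 2)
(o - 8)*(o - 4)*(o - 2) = o^3 - 14*o^2 + 56*o - 64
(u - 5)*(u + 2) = u^2 - 3*u - 10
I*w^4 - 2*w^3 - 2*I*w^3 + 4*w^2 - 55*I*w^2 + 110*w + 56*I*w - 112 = (w - 8)*(w + 7)*(w + 2*I)*(I*w - I)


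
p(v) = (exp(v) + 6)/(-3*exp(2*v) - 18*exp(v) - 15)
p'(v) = (exp(v) + 6)*(6*exp(2*v) + 18*exp(v))/(-3*exp(2*v) - 18*exp(v) - 15)^2 + exp(v)/(-3*exp(2*v) - 18*exp(v) - 15)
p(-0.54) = -0.25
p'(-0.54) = 0.10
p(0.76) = -0.12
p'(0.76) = 0.09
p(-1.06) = -0.29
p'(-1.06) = 0.08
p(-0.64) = -0.26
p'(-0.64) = 0.09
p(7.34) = -0.00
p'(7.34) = 0.00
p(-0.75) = -0.27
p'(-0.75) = 0.09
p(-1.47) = -0.32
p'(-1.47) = 0.06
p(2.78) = -0.02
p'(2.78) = 0.02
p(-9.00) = -0.40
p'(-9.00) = 0.00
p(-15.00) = -0.40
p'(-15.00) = 0.00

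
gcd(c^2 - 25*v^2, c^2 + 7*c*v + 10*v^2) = c + 5*v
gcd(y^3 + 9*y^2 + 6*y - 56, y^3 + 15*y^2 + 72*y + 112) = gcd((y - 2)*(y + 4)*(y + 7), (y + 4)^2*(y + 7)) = y^2 + 11*y + 28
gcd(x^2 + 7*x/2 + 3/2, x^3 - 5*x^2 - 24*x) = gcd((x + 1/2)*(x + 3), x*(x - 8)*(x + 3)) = x + 3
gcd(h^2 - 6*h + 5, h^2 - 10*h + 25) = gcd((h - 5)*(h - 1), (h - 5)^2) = h - 5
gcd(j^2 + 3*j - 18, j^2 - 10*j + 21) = j - 3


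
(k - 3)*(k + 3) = k^2 - 9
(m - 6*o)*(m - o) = m^2 - 7*m*o + 6*o^2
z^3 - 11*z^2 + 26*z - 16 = (z - 8)*(z - 2)*(z - 1)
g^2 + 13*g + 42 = (g + 6)*(g + 7)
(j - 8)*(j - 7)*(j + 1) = j^3 - 14*j^2 + 41*j + 56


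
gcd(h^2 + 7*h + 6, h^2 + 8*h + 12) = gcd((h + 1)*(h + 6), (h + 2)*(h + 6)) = h + 6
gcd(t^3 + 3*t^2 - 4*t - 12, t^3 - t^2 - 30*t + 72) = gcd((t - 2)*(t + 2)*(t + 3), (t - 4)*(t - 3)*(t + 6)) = 1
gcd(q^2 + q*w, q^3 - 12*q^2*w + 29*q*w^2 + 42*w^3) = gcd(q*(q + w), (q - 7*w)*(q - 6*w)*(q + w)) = q + w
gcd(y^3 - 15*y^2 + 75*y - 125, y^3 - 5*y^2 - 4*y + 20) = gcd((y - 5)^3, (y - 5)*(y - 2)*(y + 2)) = y - 5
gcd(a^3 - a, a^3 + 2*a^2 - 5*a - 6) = a + 1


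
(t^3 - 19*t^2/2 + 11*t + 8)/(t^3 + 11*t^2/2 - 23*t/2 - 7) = (t - 8)/(t + 7)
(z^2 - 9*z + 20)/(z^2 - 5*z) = (z - 4)/z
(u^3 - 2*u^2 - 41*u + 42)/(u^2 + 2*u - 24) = (u^2 - 8*u + 7)/(u - 4)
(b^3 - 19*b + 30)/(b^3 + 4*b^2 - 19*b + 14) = (b^2 + 2*b - 15)/(b^2 + 6*b - 7)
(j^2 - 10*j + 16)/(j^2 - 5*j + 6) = (j - 8)/(j - 3)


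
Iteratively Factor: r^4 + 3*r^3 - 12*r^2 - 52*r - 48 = (r - 4)*(r^3 + 7*r^2 + 16*r + 12) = (r - 4)*(r + 2)*(r^2 + 5*r + 6) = (r - 4)*(r + 2)*(r + 3)*(r + 2)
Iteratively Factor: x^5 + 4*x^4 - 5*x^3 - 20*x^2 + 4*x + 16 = (x + 4)*(x^4 - 5*x^2 + 4) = (x + 1)*(x + 4)*(x^3 - x^2 - 4*x + 4) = (x - 1)*(x + 1)*(x + 4)*(x^2 - 4) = (x - 2)*(x - 1)*(x + 1)*(x + 4)*(x + 2)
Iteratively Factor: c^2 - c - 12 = (c - 4)*(c + 3)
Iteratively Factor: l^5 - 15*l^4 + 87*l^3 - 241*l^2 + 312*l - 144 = (l - 4)*(l^4 - 11*l^3 + 43*l^2 - 69*l + 36) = (l - 4)*(l - 3)*(l^3 - 8*l^2 + 19*l - 12) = (l - 4)*(l - 3)^2*(l^2 - 5*l + 4) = (l - 4)^2*(l - 3)^2*(l - 1)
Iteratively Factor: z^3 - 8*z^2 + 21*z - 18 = (z - 3)*(z^2 - 5*z + 6) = (z - 3)*(z - 2)*(z - 3)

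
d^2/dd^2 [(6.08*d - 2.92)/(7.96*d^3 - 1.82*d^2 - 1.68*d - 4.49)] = (2311.431168*d^5 - 2748.68352*d^4 + 879.734016*d^3 + 2783.877792*d^2 - 977.848224*d - 60.484816)/(504.358336*d^9 - 345.954336*d^8 - 240.242352*d^7 - 713.478344*d^6 + 440.989584*d^5 + 300.2349*d^4 + 394.309812*d^3 - 148.091874*d^2 - 101.606904*d - 90.518849)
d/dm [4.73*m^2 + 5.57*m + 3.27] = 9.46*m + 5.57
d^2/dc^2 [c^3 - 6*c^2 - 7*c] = 6*c - 12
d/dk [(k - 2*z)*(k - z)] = 2*k - 3*z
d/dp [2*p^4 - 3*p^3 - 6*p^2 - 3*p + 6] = 8*p^3 - 9*p^2 - 12*p - 3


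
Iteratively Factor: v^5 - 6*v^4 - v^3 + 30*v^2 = (v)*(v^4 - 6*v^3 - v^2 + 30*v) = v*(v - 3)*(v^3 - 3*v^2 - 10*v) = v^2*(v - 3)*(v^2 - 3*v - 10) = v^2*(v - 5)*(v - 3)*(v + 2)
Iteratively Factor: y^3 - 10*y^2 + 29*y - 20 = (y - 4)*(y^2 - 6*y + 5) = (y - 5)*(y - 4)*(y - 1)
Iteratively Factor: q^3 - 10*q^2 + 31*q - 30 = (q - 3)*(q^2 - 7*q + 10) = (q - 5)*(q - 3)*(q - 2)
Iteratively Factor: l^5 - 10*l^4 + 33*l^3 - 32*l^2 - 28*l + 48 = (l - 3)*(l^4 - 7*l^3 + 12*l^2 + 4*l - 16) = (l - 3)*(l - 2)*(l^3 - 5*l^2 + 2*l + 8) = (l - 3)*(l - 2)^2*(l^2 - 3*l - 4) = (l - 3)*(l - 2)^2*(l + 1)*(l - 4)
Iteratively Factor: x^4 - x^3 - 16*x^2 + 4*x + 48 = (x + 2)*(x^3 - 3*x^2 - 10*x + 24) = (x + 2)*(x + 3)*(x^2 - 6*x + 8) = (x - 4)*(x + 2)*(x + 3)*(x - 2)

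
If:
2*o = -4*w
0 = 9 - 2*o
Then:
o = 9/2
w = -9/4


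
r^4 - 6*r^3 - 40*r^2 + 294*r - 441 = (r - 7)*(r - 3)^2*(r + 7)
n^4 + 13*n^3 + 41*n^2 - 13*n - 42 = (n - 1)*(n + 1)*(n + 6)*(n + 7)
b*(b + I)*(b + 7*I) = b^3 + 8*I*b^2 - 7*b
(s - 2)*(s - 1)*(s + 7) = s^3 + 4*s^2 - 19*s + 14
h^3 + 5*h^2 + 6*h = h*(h + 2)*(h + 3)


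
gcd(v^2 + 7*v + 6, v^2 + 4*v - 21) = 1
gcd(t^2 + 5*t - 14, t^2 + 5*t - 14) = t^2 + 5*t - 14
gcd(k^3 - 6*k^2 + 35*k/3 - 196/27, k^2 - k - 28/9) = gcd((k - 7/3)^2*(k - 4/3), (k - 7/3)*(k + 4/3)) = k - 7/3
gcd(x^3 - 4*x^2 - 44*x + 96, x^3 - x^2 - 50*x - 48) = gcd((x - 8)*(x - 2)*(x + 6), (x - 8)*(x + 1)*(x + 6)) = x^2 - 2*x - 48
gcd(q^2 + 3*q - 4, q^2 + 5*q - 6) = q - 1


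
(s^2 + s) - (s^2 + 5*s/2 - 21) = 21 - 3*s/2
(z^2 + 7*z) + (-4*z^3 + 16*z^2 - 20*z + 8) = -4*z^3 + 17*z^2 - 13*z + 8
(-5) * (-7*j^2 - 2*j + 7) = 35*j^2 + 10*j - 35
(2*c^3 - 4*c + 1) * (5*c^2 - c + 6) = 10*c^5 - 2*c^4 - 8*c^3 + 9*c^2 - 25*c + 6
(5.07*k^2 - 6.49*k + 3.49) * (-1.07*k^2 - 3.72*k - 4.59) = -5.4249*k^4 - 11.9161*k^3 - 2.8628*k^2 + 16.8063*k - 16.0191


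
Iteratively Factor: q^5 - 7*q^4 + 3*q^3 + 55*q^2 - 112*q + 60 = (q - 2)*(q^4 - 5*q^3 - 7*q^2 + 41*q - 30) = (q - 2)^2*(q^3 - 3*q^2 - 13*q + 15) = (q - 5)*(q - 2)^2*(q^2 + 2*q - 3) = (q - 5)*(q - 2)^2*(q + 3)*(q - 1)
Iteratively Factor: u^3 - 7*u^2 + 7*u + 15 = (u + 1)*(u^2 - 8*u + 15) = (u - 5)*(u + 1)*(u - 3)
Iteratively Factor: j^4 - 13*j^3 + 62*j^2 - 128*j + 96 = (j - 4)*(j^3 - 9*j^2 + 26*j - 24) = (j - 4)^2*(j^2 - 5*j + 6) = (j - 4)^2*(j - 3)*(j - 2)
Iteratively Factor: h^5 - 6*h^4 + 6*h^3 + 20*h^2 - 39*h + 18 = (h - 1)*(h^4 - 5*h^3 + h^2 + 21*h - 18) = (h - 3)*(h - 1)*(h^3 - 2*h^2 - 5*h + 6) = (h - 3)*(h - 1)*(h + 2)*(h^2 - 4*h + 3) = (h - 3)*(h - 1)^2*(h + 2)*(h - 3)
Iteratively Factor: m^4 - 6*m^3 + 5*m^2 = (m - 1)*(m^3 - 5*m^2) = (m - 5)*(m - 1)*(m^2) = m*(m - 5)*(m - 1)*(m)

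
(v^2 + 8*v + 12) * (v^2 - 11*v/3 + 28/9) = v^4 + 13*v^3/3 - 128*v^2/9 - 172*v/9 + 112/3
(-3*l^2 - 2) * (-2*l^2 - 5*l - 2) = 6*l^4 + 15*l^3 + 10*l^2 + 10*l + 4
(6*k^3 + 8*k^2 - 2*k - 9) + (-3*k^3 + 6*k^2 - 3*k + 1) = 3*k^3 + 14*k^2 - 5*k - 8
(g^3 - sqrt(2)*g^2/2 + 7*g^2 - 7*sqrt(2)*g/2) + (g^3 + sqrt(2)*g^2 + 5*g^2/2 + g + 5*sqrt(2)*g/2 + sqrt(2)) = 2*g^3 + sqrt(2)*g^2/2 + 19*g^2/2 - sqrt(2)*g + g + sqrt(2)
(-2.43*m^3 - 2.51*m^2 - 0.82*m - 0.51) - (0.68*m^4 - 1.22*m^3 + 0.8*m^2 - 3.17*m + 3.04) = -0.68*m^4 - 1.21*m^3 - 3.31*m^2 + 2.35*m - 3.55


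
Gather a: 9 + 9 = 18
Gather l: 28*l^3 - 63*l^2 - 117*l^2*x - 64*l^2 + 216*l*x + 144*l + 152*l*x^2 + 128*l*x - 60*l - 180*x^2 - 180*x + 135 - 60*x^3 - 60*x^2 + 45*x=28*l^3 + l^2*(-117*x - 127) + l*(152*x^2 + 344*x + 84) - 60*x^3 - 240*x^2 - 135*x + 135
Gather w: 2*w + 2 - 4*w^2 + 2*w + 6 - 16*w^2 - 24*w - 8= -20*w^2 - 20*w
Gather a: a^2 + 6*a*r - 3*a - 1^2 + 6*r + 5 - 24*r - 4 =a^2 + a*(6*r - 3) - 18*r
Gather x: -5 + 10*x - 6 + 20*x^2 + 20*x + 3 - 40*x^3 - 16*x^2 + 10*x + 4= -40*x^3 + 4*x^2 + 40*x - 4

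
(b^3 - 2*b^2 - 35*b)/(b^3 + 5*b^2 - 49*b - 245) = b/(b + 7)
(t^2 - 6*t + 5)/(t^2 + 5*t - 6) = (t - 5)/(t + 6)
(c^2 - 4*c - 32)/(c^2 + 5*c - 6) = (c^2 - 4*c - 32)/(c^2 + 5*c - 6)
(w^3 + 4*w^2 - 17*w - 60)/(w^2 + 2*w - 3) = (w^2 + w - 20)/(w - 1)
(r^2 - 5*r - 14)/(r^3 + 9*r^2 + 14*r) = (r - 7)/(r*(r + 7))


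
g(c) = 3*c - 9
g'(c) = 3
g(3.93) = 2.79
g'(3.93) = 3.00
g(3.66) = 1.98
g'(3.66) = 3.00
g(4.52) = 4.56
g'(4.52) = 3.00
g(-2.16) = -15.48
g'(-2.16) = 3.00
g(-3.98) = -20.94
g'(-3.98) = 3.00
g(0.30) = -8.10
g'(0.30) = 3.00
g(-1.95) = -14.85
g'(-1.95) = 3.00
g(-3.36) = -19.08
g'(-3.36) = 3.00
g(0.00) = -9.00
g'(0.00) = 3.00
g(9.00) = 18.00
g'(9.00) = 3.00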